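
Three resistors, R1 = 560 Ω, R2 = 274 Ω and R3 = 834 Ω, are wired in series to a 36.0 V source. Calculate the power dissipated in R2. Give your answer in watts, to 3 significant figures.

0.128 W

Series elements share the same current, so find I first, then use P = I²R.
R_total = 560 + 274 + 834 = 1668 Ω
I = V / R_total = 36.0 / 1668 = 0.02158 A
P_R2 = I² × R2 = (0.02158)² × 274 = 0.1276 W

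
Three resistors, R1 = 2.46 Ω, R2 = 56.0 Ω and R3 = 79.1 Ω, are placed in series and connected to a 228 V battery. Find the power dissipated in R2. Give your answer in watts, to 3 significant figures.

154 W

Since the resistors are in series they all carry the loop current I = V/R_total; the power in any one is I²R.
R_total = 2.46 + 56.0 + 79.1 = 137.6 Ω
I = V / R_total = 228 / 137.6 = 1.657 A
P_R2 = I² × R2 = (1.657)² × 56.0 = 153.8 W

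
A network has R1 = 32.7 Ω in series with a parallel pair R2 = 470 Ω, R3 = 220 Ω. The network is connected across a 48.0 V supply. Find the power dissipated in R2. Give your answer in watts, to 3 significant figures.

Reduce the parallel pair to R_p first; the network is then a simple series string.
R_p = (470×220)/(470+220) = 149.9 Ω
R_total = 32.7 + 149.9 = 182.6 Ω
I = V / R_total = 48.0 / 182.6 = 0.2629 A
Voltage across the parallel pair: V_p = I × R_p = 0.2629 × 149.9 = 39.40 V
R2 is across V_p, so use P = V²/R for that branch.
P_R2 = (39.40)² / 470 = 3.303 W

3.30 W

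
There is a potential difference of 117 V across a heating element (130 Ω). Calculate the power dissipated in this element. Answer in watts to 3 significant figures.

Voltage and resistance are given, so P = V²/R is the one-step route.
P = (117 V)² / 130 Ω = 105.3 W

105 W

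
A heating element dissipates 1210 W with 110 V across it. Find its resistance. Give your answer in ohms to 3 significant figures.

10.0 Ω

From P = V I = I²R = V²/R, with the two given quantities we get R = V² / P.
R = (110)² / 1210 = 10.00 Ω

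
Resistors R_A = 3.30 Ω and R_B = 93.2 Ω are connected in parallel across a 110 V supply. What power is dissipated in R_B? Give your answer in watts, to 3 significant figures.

R_B sits directly across the source, so P = V²/R with V = 110 V.
P_R_B = V² / R_B = (110)² / 93.2 Ω = 129.8 W

130 W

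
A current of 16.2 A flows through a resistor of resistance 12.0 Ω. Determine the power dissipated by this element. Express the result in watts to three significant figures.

Current and resistance are given, so P = I²R is the direct form.
P = (16.20 A)² × 12.0 Ω = 3149 W

3150 W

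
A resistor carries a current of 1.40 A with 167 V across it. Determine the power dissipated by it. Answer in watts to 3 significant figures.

234 W

Both the voltage across and the current through the element are known, so P = V I applies directly.
P = 167 V × 1.400 A = 233.8 W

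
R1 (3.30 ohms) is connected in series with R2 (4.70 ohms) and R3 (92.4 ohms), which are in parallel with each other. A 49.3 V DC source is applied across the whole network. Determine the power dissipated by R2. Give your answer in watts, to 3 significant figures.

First combine the parallel branches into one equivalent R_p, then R1 + R_p is a series pair.
R_p = (4.70×92.4)/(4.70+92.4) = 4.473 Ω
R_total = 3.30 + 4.473 = 7.773 Ω
I = V / R_total = 49.3 / 7.773 = 6.343 A
Voltage across the parallel pair: V_p = I × R_p = 6.343 × 4.473 = 28.37 V
R2 sees V_p directly, so P = V_p² / R2.
P_R2 = (28.37)² / 4.70 = 171.2 W

171 W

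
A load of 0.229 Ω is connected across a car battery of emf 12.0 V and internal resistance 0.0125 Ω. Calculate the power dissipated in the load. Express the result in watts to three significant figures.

The internal resistance and the load are in series, so the same I flows through both; get I from ε/(r+R), then I²R for the load.
I = ε / (r + R) = 12.0 / (0.0125 + 0.229) = 49.69 A
P_load = I² R = (49.69)² × 0.229 = 565.4 W

565 W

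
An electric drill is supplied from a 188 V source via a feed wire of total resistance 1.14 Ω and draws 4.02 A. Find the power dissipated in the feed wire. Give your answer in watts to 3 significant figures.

Line loss is just I²R for the cable — we know both I and R_line directly.
The feed wire carries the full 4.02 A.
P_line = I² R_line = (4.020)² × 1.14 = 18.42 W

18.4 W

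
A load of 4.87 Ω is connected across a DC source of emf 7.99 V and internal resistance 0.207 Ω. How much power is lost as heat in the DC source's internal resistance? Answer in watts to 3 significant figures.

0.513 W

The internal resistance carries the same current as the load; P_int = I²r.
I = ε / (r + R) = 7.99 / (0.207 + 4.87) = 1.574 A
P_int = I² r = (1.574)² × 0.207 = 0.5127 W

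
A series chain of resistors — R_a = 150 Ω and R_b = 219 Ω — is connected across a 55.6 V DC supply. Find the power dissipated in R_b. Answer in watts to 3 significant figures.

Since the resistors are in series they all carry the loop current I = V/R_total; the power in any one is I²R.
R_total = 150 + 219 = 369.0 Ω
I = V / R_total = 55.6 / 369.0 = 0.1507 A
P_R_b = I² × R_b = (0.1507)² × 219 = 4.972 W

4.97 W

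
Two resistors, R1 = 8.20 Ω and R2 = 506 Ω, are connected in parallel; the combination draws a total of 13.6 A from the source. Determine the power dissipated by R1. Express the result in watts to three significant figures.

1470 W

Only the total current is stated, so first find the parallel equivalent to get the voltage across the combination.
1/R_eq = 1/8.20 + 1/506 ⇒ R_eq = 8.069 Ω
V = I_total × R_eq = 13.60 × 8.069 = 109.7 V
P_R1 = V² / R1 = (109.7)² / 8.20 = 1469 W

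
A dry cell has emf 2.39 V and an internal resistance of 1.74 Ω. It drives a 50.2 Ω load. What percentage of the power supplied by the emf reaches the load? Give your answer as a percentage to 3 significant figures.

Efficiency is P_load / P_total. With a series r and R sharing the same I, P = I²R for each, so η = R/(R+r).
η = R / (R + r) = 50.2 / (50.2 + 1.74) = 0.9665

96.6 %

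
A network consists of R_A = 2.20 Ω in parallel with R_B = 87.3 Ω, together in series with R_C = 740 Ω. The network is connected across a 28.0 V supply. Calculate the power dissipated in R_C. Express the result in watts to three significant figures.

First find R_p for the parallel pair, then treat R_p + R_C as a series loop.
R_p = (2.20×87.3)/(2.20+87.3) = 2.146 Ω
R_total = R_p + 740 = 2.146 + 740 = 742.1 Ω
I = V / R_total = 28.0 / 742.1 = 0.03773 A
R_C carries the full series current, so P = I²R.
P_R_C = (0.03773)² × 740 = 1.053 W

1.05 W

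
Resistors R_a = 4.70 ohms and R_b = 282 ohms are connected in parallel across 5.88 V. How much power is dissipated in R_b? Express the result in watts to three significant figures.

0.123 W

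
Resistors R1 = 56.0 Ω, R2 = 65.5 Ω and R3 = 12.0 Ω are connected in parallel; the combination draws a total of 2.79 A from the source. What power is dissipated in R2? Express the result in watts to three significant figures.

The branches share the same voltage, but only the total current is given — find V from the equivalent resistance first.
1/R_eq = 1/56.0 + 1/65.5 + 1/12.0 ⇒ R_eq = 8.587 Ω
V = I_total × R_eq = 2.790 × 8.587 = 23.96 V
P_R2 = V² / R2 = (23.96)² / 65.5 = 8.763 W

8.76 W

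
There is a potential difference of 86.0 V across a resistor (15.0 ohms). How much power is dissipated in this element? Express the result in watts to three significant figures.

With V across and R both known, P = V²/R gives the dissipation directly.
P = (86.0 V)² / 15.0 Ω = 493.1 W

493 W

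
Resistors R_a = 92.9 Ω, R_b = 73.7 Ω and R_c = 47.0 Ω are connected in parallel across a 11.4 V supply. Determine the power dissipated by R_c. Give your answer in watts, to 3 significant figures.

2.77 W

Every branch has 11.4 V across it, so for R_c the power is simply V²/R.
P_R_c = V² / R_c = (11.4)² / 47.0 Ω = 2.765 W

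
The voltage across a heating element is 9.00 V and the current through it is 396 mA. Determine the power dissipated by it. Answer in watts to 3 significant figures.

With V and I both given, power follows immediately from P = V I.
P = 9.00 V × 0.3960 A = 3.564 W

3.56 W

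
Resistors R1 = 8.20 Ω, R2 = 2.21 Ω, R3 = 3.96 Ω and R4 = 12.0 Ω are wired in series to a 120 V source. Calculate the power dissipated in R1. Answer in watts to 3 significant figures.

The current is common to all series resistors; compute it, then apply P = I²R for the target.
R_total = 8.20 + 2.21 + 3.96 + 12.0 = 26.37 Ω
I = V / R_total = 120 / 26.37 = 4.551 A
P_R1 = I² × R1 = (4.551)² × 8.20 = 169.8 W

170 W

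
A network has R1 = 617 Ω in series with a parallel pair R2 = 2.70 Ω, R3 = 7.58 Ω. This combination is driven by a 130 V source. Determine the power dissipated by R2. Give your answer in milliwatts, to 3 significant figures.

Reduce the parallel pair to R_p first; the network is then a simple series string.
R_p = (2.70×7.58)/(2.70+7.58) = 1.991 Ω
R_total = 617 + 1.991 = 619.0 Ω
I = V / R_total = 130 / 619.0 = 0.2100 A
Voltage across the parallel pair: V_p = I × R_p = 0.2100 × 1.991 = 0.4181 V
R2 is across V_p, so use P = V²/R for that branch.
P_R2 = (0.4181)² / 2.70 = 0.06475 W

64.7 mW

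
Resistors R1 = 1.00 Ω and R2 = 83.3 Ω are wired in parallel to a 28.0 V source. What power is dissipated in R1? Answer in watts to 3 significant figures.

Every branch has 28.0 V across it, so for R1 the power is simply V²/R.
P_R1 = V² / R1 = (28.0)² / 1.00 Ω = 784.0 W

784 W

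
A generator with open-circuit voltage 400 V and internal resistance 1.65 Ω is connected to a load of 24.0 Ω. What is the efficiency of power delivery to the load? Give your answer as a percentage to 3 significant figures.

Both r and R carry the same current, so the power split is just the resistance split: η = R/(R+r).
η = R / (R + r) = 24.0 / (24.0 + 1.65) = 0.9357

93.6 %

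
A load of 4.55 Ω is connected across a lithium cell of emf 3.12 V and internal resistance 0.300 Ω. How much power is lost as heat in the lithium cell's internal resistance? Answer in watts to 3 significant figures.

0.124 W

Internal loss is I²r, with I set by the total series resistance r+R.
I = ε / (r + R) = 3.12 / (0.300 + 4.55) = 0.6433 A
P_int = I² r = (0.6433)² × 0.300 = 0.1242 W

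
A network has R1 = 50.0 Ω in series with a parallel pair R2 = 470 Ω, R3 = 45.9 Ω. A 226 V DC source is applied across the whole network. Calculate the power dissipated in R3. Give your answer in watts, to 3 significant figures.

231 W

Collapse R2‖R3 to a single equivalent, reducing the network to two series elements.
R_p = (470×45.9)/(470+45.9) = 41.82 Ω
R_total = 50.0 + 41.82 = 91.82 Ω
I = V / R_total = 226 / 91.82 = 2.461 A
Voltage across the parallel pair: V_p = I × R_p = 2.461 × 41.82 = 102.9 V
R3 sees V_p directly, so P = V_p² / R3.
P_R3 = (102.9)² / 45.9 = 230.8 W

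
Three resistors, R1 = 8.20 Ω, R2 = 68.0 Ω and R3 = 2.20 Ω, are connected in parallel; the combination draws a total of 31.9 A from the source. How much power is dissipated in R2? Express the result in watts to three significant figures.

Only the total current is stated, so first find the parallel equivalent to get the voltage across the combination.
1/R_eq = 1/8.20 + 1/68.0 + 1/2.20 ⇒ R_eq = 1.691 Ω
V = I_total × R_eq = 31.90 × 1.691 = 53.96 V
P_R2 = V² / R2 = (53.96)² / 68.0 = 42.82 W

42.8 W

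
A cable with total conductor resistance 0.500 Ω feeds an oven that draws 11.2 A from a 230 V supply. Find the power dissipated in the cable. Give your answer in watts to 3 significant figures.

Only the current and the line resistance are needed for the I²R loss.
The cable carries the full 11.2 A.
P_line = I² R_line = (11.20)² × 0.500 = 62.72 W

62.7 W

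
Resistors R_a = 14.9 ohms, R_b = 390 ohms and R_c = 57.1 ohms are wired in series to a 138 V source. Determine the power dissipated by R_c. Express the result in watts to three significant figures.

5.09 W

The current is common to all series resistors; compute it, then apply P = I²R for the target.
R_total = 14.9 + 390 + 57.1 = 462.0 Ω
I = V / R_total = 138 / 462.0 = 0.2987 A
P_R_c = I² × R_c = (0.2987)² × 57.1 = 5.095 W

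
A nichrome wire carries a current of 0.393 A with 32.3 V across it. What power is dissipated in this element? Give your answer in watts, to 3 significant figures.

Since both terminal voltage and current are stated, P = V I gives the power in one step.
P = 32.3 V × 0.3930 A = 12.69 W

12.7 W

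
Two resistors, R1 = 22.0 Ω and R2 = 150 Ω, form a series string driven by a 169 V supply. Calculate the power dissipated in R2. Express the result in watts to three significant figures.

Every series element carries the same I. Get I from the total resistance, then P = I² × R2.
R_total = 22.0 + 150 = 172.0 Ω
I = V / R_total = 169 / 172.0 = 0.9826 A
P_R2 = I² × R2 = (0.9826)² × 150 = 144.8 W

145 W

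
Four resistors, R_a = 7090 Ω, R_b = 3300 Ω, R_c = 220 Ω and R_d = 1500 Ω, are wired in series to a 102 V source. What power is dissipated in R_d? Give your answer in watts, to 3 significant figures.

Series elements share the same current, so find I first, then use P = I²R.
R_total = 7090 + 3300 + 220 + 1500 = 12110 Ω
I = V / R_total = 102 / 12110 = 0.008423 A
P_R_d = I² × R_d = (0.008423)² × 1500 = 0.1064 W

0.106 W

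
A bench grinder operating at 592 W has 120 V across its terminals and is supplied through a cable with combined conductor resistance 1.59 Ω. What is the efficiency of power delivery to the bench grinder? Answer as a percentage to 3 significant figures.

93.9 %

I = P / V = 592 / 120 = 4.933 A through the cable.
P_line = I² R_line = (4.933)² × 1.59 = 38.70 W
P_source = P_load + P_line = 592.0 + 38.70 = 630.7 W
η = P_load / P_source = 592.0 / 630.7 = 0.9386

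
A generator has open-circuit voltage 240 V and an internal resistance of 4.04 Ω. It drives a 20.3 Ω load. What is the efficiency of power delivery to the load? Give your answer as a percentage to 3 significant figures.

η = P_load/(P_load+P_int) = I²R/(I²R+I²r) = R/(R+r) — the I² cancels for series elements.
η = R / (R + r) = 20.3 / (20.3 + 4.04) = 0.8340

83.4 %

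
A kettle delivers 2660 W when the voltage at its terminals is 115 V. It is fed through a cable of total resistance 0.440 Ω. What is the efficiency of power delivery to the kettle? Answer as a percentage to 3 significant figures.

91.9 %

I = P / V = 2660 / 115 = 23.13 A through the cable.
P_line = I² R_line = (23.13)² × 0.440 = 235.4 W
P_source = P_load + P_line = 2660 + 235.4 = 2895 W
η = P_load / P_source = 2660 / 2895 = 0.9187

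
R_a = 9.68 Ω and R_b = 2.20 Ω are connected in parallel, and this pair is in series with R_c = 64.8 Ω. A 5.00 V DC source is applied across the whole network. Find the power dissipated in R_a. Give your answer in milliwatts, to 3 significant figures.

Collapse the R_a‖R_b pair into one equivalent R_p; then R_p and R_c form a series string.
R_p = (9.68×2.20)/(9.68+2.20) = 1.793 Ω
R_total = R_p + 64.8 = 1.793 + 64.8 = 66.59 Ω
I = V / R_total = 5.00 / 66.59 = 0.07508 A
Voltage across the parallel pair: V_p = I × R_p = 0.07508 × 1.793 = 0.1346 V
R_a sits across V_p; its power is V_p²/R.
P_R_a = (0.1346)² / 9.68 = 0.001871 W

1.87 mW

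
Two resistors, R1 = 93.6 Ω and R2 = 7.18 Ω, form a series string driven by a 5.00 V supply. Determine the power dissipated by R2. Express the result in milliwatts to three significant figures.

17.7 mW

Since the resistors are in series they all carry the loop current I = V/R_total; the power in any one is I²R.
R_total = 93.6 + 7.18 = 100.8 Ω
I = V / R_total = 5.00 / 100.8 = 0.04961 A
P_R2 = I² × R2 = (0.04961)² × 7.18 = 0.01767 W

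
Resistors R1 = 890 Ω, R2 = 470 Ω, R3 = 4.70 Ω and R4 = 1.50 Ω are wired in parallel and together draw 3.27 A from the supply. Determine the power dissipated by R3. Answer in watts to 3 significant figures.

Parallel branches share V, not I — compute V via R_eq, then use V²/R for the target branch.
1/R_eq = 1/890 + 1/470 + 1/4.70 + 1/1.50 ⇒ R_eq = 1.133 Ω
V = I_total × R_eq = 3.270 × 1.133 = 3.705 V
P_R3 = V² / R3 = (3.705)² / 4.70 = 2.920 W

2.92 W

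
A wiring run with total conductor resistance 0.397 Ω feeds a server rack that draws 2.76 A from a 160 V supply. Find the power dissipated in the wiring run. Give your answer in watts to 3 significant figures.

The wiring run and load are in series, so the same current flows in both; the loss is I²R_line.
The wiring run carries the full 2.76 A.
P_line = I² R_line = (2.760)² × 0.397 = 3.024 W

3.02 W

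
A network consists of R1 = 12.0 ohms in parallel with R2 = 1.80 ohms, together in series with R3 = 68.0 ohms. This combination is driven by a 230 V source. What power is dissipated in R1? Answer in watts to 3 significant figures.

Combine R1 and R2 into their parallel equivalent first, reducing the network to two series resistors.
R_p = (12.0×1.80)/(12.0+1.80) = 1.565 Ω
R_total = R_p + 68.0 = 1.565 + 68.0 = 69.57 Ω
I = V / R_total = 230 / 69.57 = 3.306 A
Voltage across the parallel pair: V_p = I × R_p = 3.306 × 1.565 = 5.175 V
Use P = V²/R for R1 with V = V_p.
P_R1 = (5.175)² / 12.0 = 2.232 W

2.23 W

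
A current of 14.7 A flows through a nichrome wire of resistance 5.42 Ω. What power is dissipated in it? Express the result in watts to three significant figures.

1170 W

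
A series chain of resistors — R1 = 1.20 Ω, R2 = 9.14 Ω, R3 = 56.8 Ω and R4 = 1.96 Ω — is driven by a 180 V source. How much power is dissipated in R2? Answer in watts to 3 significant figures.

Every series element carries the same I. Get I from the total resistance, then P = I² × R2.
R_total = 1.20 + 9.14 + 56.8 + 1.96 = 69.10 Ω
I = V / R_total = 180 / 69.10 = 2.605 A
P_R2 = I² × R2 = (2.605)² × 9.14 = 62.02 W

62.0 W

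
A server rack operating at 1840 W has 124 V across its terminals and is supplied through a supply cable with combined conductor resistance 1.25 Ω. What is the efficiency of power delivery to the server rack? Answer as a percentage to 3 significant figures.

87.0 %

I = P / V = 1840 / 124 = 14.84 A through the supply cable.
P_line = I² R_line = (14.84)² × 1.25 = 275.2 W
P_source = P_load + P_line = 1840 + 275.2 = 2115 W
η = P_load / P_source = 1840 / 2115 = 0.8699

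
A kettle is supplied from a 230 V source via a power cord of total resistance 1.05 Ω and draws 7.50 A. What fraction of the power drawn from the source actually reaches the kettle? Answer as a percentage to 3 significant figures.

96.6 %

The power cord carries the full 7.50 A.
P_line = I² R_line = (7.500)² × 1.05 = 59.06 W
P_source = V I = 230 × 7.500 = 1725 W; P_load = 1666 W
η = P_load / P_source = 1666 / 1725 = 0.9658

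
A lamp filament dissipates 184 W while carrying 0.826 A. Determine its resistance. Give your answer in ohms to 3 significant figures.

270 Ω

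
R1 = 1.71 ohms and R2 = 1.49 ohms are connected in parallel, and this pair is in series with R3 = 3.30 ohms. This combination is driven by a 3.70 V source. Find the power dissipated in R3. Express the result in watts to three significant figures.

Reduce the parallel combination to a single R_p; the circuit then becomes R_p in series with the remaining resistor.
R_p = (1.71×1.49)/(1.71+1.49) = 0.7962 Ω
R_total = R_p + 3.30 = 0.7962 + 3.30 = 4.096 Ω
I = V / R_total = 3.70 / 4.096 = 0.9033 A
R3 carries the full series current, so P = I²R.
P_R3 = (0.9033)² × 3.30 = 2.692 W

2.69 W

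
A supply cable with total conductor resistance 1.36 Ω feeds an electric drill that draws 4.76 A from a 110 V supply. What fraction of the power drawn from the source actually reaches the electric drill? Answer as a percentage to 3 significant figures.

94.1 %

The supply cable carries the full 4.76 A.
P_line = I² R_line = (4.760)² × 1.36 = 30.81 W
P_source = V I = 110 × 4.760 = 523.6 W; P_load = 492.8 W
η = P_load / P_source = 492.8 / 523.6 = 0.9411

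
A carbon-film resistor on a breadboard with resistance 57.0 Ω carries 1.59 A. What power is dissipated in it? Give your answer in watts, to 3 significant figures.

The current through and the resistance of the element are both given; use P = I²R.
P = (1.590 A)² × 57.0 Ω = 144.1 W

144 W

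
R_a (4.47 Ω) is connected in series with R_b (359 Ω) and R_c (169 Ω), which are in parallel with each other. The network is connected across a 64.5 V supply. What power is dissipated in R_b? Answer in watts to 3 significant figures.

Replace R_b and R_c with their parallel equivalent so the circuit becomes R_a in series with R_p.
R_p = (359×169)/(359+169) = 114.9 Ω
R_total = 4.47 + 114.9 = 119.4 Ω
I = V / R_total = 64.5 / 119.4 = 0.5403 A
Voltage across the parallel pair: V_p = I × R_p = 0.5403 × 114.9 = 62.08 V
R_b is across V_p, so use P = V²/R for that branch.
P_R_b = (62.08)² / 359 = 10.74 W

10.7 W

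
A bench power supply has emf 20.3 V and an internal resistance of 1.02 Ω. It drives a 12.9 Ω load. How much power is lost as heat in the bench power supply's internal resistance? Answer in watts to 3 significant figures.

Internal loss is I²r, with I set by the total series resistance r+R.
I = ε / (r + R) = 20.3 / (1.02 + 12.9) = 1.458 A
P_int = I² r = (1.458)² × 1.02 = 2.169 W

2.17 W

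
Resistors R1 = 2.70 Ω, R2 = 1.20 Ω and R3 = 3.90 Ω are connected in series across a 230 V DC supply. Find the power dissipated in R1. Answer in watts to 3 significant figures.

2350 W

In a series string the same current flows through every resistor — find that current, then P = I²R for the one we want.
R_total = 2.70 + 1.20 + 3.90 = 7.800 Ω
I = V / R_total = 230 / 7.800 = 29.49 A
P_R1 = I² × R1 = (29.49)² × 2.70 = 2348 W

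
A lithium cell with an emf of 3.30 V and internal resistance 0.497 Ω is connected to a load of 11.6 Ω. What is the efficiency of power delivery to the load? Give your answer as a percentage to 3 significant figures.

95.9 %

Both r and R carry the same current, so the power split is just the resistance split: η = R/(R+r).
η = R / (R + r) = 11.6 / (11.6 + 0.497) = 0.9589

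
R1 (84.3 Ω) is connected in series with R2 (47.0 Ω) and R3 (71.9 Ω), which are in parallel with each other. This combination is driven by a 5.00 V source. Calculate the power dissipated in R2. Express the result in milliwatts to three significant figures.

33.8 mW

First combine the parallel branches into one equivalent R_p, then R1 + R_p is a series pair.
R_p = (47.0×71.9)/(47.0+71.9) = 28.42 Ω
R_total = 84.3 + 28.42 = 112.7 Ω
I = V / R_total = 5.00 / 112.7 = 0.04436 A
Voltage across the parallel pair: V_p = I × R_p = 0.04436 × 28.42 = 1.261 V
R2 sees V_p directly, so P = V_p² / R2.
P_R2 = (1.261)² / 47.0 = 0.03382 W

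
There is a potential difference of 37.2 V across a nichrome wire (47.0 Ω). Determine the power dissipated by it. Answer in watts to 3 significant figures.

29.4 W

With V across and R both known, P = V²/R gives the dissipation directly.
P = (37.2 V)² / 47.0 Ω = 29.44 W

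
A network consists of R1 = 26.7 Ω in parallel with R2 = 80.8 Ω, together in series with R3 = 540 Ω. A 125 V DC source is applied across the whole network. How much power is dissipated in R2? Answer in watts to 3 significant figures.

0.248 W

Collapse the R1‖R2 pair into one equivalent R_p; then R_p and R3 form a series string.
R_p = (26.7×80.8)/(26.7+80.8) = 20.07 Ω
R_total = R_p + 540 = 20.07 + 540 = 560.1 Ω
I = V / R_total = 125 / 560.1 = 0.2232 A
Voltage across the parallel pair: V_p = I × R_p = 0.2232 × 20.07 = 4.479 V
Use P = V²/R for R2 with V = V_p.
P_R2 = (4.479)² / 80.8 = 0.2483 W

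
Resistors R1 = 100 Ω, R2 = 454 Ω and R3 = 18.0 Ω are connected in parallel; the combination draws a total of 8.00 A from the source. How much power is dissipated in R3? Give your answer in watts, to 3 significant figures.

774 W

We need the common branch voltage; get it from I_total × R_eq, then P = V²/R for the branch.
1/R_eq = 1/100 + 1/454 + 1/18.0 ⇒ R_eq = 14.76 Ω
V = I_total × R_eq = 8.000 × 14.76 = 118.1 V
P_R3 = V² / R3 = (118.1)² / 18.0 = 774.4 W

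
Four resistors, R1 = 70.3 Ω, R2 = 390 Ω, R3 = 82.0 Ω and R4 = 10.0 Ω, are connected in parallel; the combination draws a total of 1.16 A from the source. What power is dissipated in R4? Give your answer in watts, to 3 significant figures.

8.09 W

Parallel branches share V, not I — compute V via R_eq, then use V²/R for the target branch.
1/R_eq = 1/70.3 + 1/390 + 1/82.0 + 1/10.0 ⇒ R_eq = 7.753 Ω
V = I_total × R_eq = 1.160 × 7.753 = 8.993 V
P_R4 = V² / R4 = (8.993)² / 10.0 = 8.088 W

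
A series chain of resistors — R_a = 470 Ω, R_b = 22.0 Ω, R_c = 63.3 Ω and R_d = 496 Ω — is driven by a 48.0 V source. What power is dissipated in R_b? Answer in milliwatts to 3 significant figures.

45.9 mW

Every series element carries the same I. Get I from the total resistance, then P = I² × R_b.
R_total = 470 + 22.0 + 63.3 + 496 = 1051 Ω
I = V / R_total = 48.0 / 1051 = 0.04566 A
P_R_b = I² × R_b = (0.04566)² × 22.0 = 0.04586 W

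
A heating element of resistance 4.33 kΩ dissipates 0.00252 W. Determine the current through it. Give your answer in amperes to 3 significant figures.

Rearranging the power relation for the two known quantities gives I = √(P / R).
I = √(0.00252 / 4330) = 0.0007629 A

0.000763 A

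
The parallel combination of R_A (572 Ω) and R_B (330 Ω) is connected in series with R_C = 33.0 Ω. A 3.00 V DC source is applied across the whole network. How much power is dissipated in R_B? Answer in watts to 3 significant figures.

Collapse the R_A‖R_B pair into one equivalent R_p; then R_p and R_C form a series string.
R_p = (572×330)/(572+330) = 209.3 Ω
R_total = R_p + 33.0 = 209.3 + 33.0 = 242.3 Ω
I = V / R_total = 3.00 / 242.3 = 0.01238 A
Voltage across the parallel pair: V_p = I × R_p = 0.01238 × 209.3 = 2.591 V
R_B has V_p across it, so P = V_p²/R_B.
P_R_B = (2.591)² / 330 = 0.02035 W

0.0203 W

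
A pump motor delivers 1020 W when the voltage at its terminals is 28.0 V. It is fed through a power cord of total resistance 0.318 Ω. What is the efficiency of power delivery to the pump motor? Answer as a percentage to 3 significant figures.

I = P / V = 1020 / 28.0 = 36.43 A through the power cord.
P_line = I² R_line = (36.43)² × 0.318 = 422.0 W
P_source = P_load + P_line = 1020 + 422.0 = 1442 W
η = P_load / P_source = 1020 / 1442 = 0.7074

70.7 %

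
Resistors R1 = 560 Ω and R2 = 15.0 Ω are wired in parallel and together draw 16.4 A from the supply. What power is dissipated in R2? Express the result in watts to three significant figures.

Parallel branches share V, not I — compute V via R_eq, then use V²/R for the target branch.
1/R_eq = 1/560 + 1/15.0 ⇒ R_eq = 14.61 Ω
V = I_total × R_eq = 16.40 × 14.61 = 239.6 V
P_R2 = V² / R2 = (239.6)² / 15.0 = 3827 W

3830 W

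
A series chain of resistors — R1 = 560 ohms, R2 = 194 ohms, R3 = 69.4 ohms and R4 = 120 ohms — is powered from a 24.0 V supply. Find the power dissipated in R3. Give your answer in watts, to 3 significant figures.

The current is common to all series resistors; compute it, then apply P = I²R for the target.
R_total = 560 + 194 + 69.4 + 120 = 943.4 Ω
I = V / R_total = 24.0 / 943.4 = 0.02544 A
P_R3 = I² × R3 = (0.02544)² × 69.4 = 0.04491 W

0.0449 W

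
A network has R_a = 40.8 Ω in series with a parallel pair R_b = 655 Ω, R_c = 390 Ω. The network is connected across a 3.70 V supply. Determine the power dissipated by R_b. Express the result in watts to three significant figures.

Replace R_b and R_c with their parallel equivalent so the circuit becomes R_a in series with R_p.
R_p = (655×390)/(655+390) = 244.4 Ω
R_total = 40.8 + 244.4 = 285.2 Ω
I = V / R_total = 3.70 / 285.2 = 0.01297 A
Voltage across the parallel pair: V_p = I × R_p = 0.01297 × 244.4 = 3.171 V
With V_p across R_b, its power is V_p²/R_b.
P_R_b = (3.171)² / 655 = 0.01535 W

0.0153 W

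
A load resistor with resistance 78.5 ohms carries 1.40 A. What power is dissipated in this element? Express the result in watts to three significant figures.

Knowing I and R, the power is just I²R — no need to find V first.
P = (1.400 A)² × 78.5 Ω = 153.9 W

154 W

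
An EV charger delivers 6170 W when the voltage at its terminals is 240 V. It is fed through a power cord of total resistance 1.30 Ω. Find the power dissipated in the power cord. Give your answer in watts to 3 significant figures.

859 W

Only the current and the line resistance are needed for the I²R loss.
I = P / V = 6170 / 240 = 25.71 A through the power cord.
P_line = I² R_line = (25.71)² × 1.30 = 859.2 W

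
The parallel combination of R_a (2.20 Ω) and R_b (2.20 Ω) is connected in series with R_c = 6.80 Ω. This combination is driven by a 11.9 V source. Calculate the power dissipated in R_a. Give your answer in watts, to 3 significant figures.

Reduce the parallel combination to a single R_p; the circuit then becomes R_p in series with the remaining resistor.
R_p = (2.20×2.20)/(2.20+2.20) = 1.100 Ω
R_total = R_p + 6.80 = 1.100 + 6.80 = 7.900 Ω
I = V / R_total = 11.9 / 7.900 = 1.506 A
Voltage across the parallel pair: V_p = I × R_p = 1.506 × 1.100 = 1.657 V
R_a has V_p across it, so P = V_p²/R_a.
P_R_a = (1.657)² / 2.20 = 1.248 W

1.25 W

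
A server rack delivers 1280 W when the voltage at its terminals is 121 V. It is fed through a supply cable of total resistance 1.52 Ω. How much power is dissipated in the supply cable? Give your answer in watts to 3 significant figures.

170 W

The supply cable and load are in series, so the same current flows in both; the loss is I²R_line.
I = P / V = 1280 / 121 = 10.58 A through the supply cable.
P_line = I² R_line = (10.58)² × 1.52 = 170.1 W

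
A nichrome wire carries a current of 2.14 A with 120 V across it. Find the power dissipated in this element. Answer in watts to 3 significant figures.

V and I are known directly — P = V I, no intermediate step needed.
P = 120 V × 2.140 A = 256.8 W

257 W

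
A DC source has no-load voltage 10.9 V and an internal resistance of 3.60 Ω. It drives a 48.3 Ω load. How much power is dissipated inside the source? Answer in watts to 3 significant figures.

The internal resistance carries the same current as the load; P_int = I²r.
I = ε / (r + R) = 10.9 / (3.60 + 48.3) = 0.2100 A
P_int = I² r = (0.2100)² × 3.60 = 0.1588 W

0.159 W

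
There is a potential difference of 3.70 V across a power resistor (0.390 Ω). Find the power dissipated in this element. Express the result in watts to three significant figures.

We know the drop across the element and its resistance — P = V²/R, one step.
P = (3.70 V)² / 0.390 Ω = 35.10 W

35.1 W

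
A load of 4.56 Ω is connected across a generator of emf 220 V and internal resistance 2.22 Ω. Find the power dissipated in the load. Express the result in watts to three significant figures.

4800 W

Find the circuit current first, then P = I²R for the load (series elements share I).
I = ε / (r + R) = 220 / (2.22 + 4.56) = 32.45 A
P_load = I² R = (32.45)² × 4.56 = 4801 W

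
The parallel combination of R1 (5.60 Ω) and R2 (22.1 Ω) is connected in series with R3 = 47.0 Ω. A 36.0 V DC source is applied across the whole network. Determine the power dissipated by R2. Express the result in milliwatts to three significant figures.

First find R_p for the parallel pair, then treat R_p + R3 as a series loop.
R_p = (5.60×22.1)/(5.60+22.1) = 4.468 Ω
R_total = R_p + 47.0 = 4.468 + 47.0 = 51.47 Ω
I = V / R_total = 36.0 / 51.47 = 0.6995 A
Voltage across the parallel pair: V_p = I × R_p = 0.6995 × 4.468 = 3.125 V
R2 sits across V_p; its power is V_p²/R.
P_R2 = (3.125)² / 22.1 = 0.4419 W

442 mW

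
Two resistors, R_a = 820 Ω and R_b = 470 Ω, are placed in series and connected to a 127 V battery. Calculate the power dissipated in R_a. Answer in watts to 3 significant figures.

7.95 W

Since the resistors are in series they all carry the loop current I = V/R_total; the power in any one is I²R.
R_total = 820 + 470 = 1290 Ω
I = V / R_total = 127 / 1290 = 0.09845 A
P_R_a = I² × R_a = (0.09845)² × 820 = 7.948 W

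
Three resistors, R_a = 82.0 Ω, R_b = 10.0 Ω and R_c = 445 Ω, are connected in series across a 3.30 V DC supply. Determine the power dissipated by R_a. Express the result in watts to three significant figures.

Series elements share the same current, so find I first, then use P = I²R.
R_total = 82.0 + 10.0 + 445 = 537.0 Ω
I = V / R_total = 3.30 / 537.0 = 0.006145 A
P_R_a = I² × R_a = (0.006145)² × 82.0 = 0.003097 W

0.00310 W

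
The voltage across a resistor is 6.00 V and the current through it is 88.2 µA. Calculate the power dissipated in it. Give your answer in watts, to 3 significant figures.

0.000529 W

With V and I both given, power follows immediately from P = V I.
P = 6.00 V × 0.00008820 A = 0.0005292 W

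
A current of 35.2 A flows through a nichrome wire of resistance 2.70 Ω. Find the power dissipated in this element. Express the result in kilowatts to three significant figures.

3.35 kW

The current through and the resistance of the element are both given; use P = I²R.
P = (35.20 A)² × 2.70 Ω = 3345 W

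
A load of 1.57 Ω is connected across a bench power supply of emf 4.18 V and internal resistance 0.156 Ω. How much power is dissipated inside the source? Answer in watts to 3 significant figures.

0.915 W

The internal resistance carries the same current as the load; P_int = I²r.
I = ε / (r + R) = 4.18 / (0.156 + 1.57) = 2.422 A
P_int = I² r = (2.422)² × 0.156 = 0.9149 W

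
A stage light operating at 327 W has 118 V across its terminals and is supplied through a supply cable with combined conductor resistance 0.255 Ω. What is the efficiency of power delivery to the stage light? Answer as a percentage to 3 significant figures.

99.4 %

I = P / V = 327 / 118 = 2.771 A through the supply cable.
P_line = I² R_line = (2.771)² × 0.255 = 1.958 W
P_source = P_load + P_line = 327.0 + 1.958 = 329.0 W
η = P_load / P_source = 327.0 / 329.0 = 0.9940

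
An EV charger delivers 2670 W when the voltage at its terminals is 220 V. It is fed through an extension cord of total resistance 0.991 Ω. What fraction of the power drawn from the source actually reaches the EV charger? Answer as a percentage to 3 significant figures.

94.8 %

I = P / V = 2670 / 220 = 12.14 A through the extension cord.
P_line = I² R_line = (12.14)² × 0.991 = 146.0 W
P_source = P_load + P_line = 2670 + 146.0 = 2816 W
η = P_load / P_source = 2670 / 2816 = 0.9482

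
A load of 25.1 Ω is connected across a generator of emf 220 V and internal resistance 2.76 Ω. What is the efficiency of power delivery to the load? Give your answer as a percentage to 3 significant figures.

90.1 %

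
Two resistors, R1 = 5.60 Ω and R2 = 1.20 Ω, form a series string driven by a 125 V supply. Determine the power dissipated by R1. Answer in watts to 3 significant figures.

1890 W

Every series element carries the same I. Get I from the total resistance, then P = I² × R1.
R_total = 5.60 + 1.20 = 6.800 Ω
I = V / R_total = 125 / 6.800 = 18.38 A
P_R1 = I² × R1 = (18.38)² × 5.60 = 1892 W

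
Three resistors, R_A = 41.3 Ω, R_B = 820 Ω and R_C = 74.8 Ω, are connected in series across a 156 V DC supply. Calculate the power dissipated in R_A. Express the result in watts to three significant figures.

Since the resistors are in series they all carry the loop current I = V/R_total; the power in any one is I²R.
R_total = 41.3 + 820 + 74.8 = 936.1 Ω
I = V / R_total = 156 / 936.1 = 0.1666 A
P_R_A = I² × R_A = (0.1666)² × 41.3 = 1.147 W

1.15 W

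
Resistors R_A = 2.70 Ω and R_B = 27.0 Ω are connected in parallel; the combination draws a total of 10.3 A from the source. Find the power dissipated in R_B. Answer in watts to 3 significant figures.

We need the common branch voltage; get it from I_total × R_eq, then P = V²/R for the branch.
1/R_eq = 1/2.70 + 1/27.0 ⇒ R_eq = 2.455 Ω
V = I_total × R_eq = 10.30 × 2.455 = 25.28 V
P_R_B = V² / R_B = (25.28)² / 27.0 = 23.67 W

23.7 W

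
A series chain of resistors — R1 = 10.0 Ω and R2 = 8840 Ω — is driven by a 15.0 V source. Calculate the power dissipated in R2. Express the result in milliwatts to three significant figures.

25.4 mW

Since the resistors are in series they all carry the loop current I = V/R_total; the power in any one is I²R.
R_total = 10.0 + 8840 = 8850 Ω
I = V / R_total = 15.0 / 8850 = 0.001695 A
P_R2 = I² × R2 = (0.001695)² × 8840 = 0.02540 W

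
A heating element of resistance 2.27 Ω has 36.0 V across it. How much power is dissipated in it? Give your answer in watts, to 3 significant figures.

571 W

We know the drop across the element and its resistance — P = V²/R, one step.
P = (36.0 V)² / 2.27 Ω = 570.9 W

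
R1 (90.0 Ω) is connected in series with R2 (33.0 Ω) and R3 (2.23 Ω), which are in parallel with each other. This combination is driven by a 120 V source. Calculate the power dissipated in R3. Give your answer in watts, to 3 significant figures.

Collapse R2‖R3 to a single equivalent, reducing the network to two series elements.
R_p = (33.0×2.23)/(33.0+2.23) = 2.089 Ω
R_total = 90.0 + 2.089 = 92.09 Ω
I = V / R_total = 120 / 92.09 = 1.303 A
Voltage across the parallel pair: V_p = I × R_p = 1.303 × 2.089 = 2.722 V
With V_p across R3, its power is V_p²/R3.
P_R3 = (2.722)² / 2.23 = 3.322 W

3.32 W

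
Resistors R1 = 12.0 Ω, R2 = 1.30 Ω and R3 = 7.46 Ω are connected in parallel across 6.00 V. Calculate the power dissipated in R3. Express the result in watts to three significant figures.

4.83 W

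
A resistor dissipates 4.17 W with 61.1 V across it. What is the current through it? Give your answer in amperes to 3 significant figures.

0.0682 A

Inverting the appropriate power form: I = P / V.
I = 4.17 / 61.1 = 0.06825 A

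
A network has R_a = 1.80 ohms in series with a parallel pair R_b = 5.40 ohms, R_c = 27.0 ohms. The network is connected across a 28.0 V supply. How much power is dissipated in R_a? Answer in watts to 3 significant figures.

Collapse R_b‖R_c to a single equivalent, reducing the network to two series elements.
R_p = (5.40×27.0)/(5.40+27.0) = 4.500 Ω
R_total = 1.80 + 4.500 = 6.300 Ω
I = V / R_total = 28.0 / 6.300 = 4.444 A
All the current flows through R_a; use P = I²R.
P_R_a = (4.444)² × 1.80 = 35.56 W

35.6 W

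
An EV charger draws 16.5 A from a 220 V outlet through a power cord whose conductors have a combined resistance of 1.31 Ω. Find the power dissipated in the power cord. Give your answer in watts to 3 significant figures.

The power cord and load are in series, so the same current flows in both; the loss is I²R_line.
The power cord carries the full 16.5 A.
P_line = I² R_line = (16.50)² × 1.31 = 356.6 W

357 W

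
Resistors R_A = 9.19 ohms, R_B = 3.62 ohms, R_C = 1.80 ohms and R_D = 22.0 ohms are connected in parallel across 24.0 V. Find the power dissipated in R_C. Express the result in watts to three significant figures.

320 W

Each parallel branch sees the full supply voltage, so P = V²/R applies directly to the target branch.
P_R_C = V² / R_C = (24.0)² / 1.80 Ω = 320.0 W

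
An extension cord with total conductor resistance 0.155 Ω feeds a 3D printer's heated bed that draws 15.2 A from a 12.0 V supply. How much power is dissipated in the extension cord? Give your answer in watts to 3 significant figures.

35.8 W

Only the current and the line resistance are needed for the I²R loss.
The extension cord carries the full 15.2 A.
P_line = I² R_line = (15.20)² × 0.155 = 35.81 W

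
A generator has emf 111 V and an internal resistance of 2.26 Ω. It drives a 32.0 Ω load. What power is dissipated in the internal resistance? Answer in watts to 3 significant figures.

The internal resistance carries the same current as the load; P_int = I²r.
I = ε / (r + R) = 111 / (2.26 + 32.0) = 3.240 A
P_int = I² r = (3.240)² × 2.26 = 23.72 W

23.7 W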